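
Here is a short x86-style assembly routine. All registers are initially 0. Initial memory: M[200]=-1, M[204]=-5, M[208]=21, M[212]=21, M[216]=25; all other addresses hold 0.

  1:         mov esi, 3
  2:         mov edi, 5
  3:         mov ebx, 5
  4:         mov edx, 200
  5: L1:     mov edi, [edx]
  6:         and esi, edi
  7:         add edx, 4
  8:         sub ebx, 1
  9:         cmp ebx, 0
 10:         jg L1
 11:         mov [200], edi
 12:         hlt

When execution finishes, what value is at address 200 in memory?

25

after mov esi, 3: esi=3
after mov edi, 5: edi=5
after mov ebx, 5: ebx=5
after mov edx, 200: edx=200
after mov edi, [edx]: edi=M[200]=-1
after and esi, edi: esi=3&(-1)=3
after add edx, 4: edx=200+4=204
after sub ebx, 1: ebx=5-1=4
cmp ebx, 0  (cmp 4,0)
jg L1: taken
after mov edi, [edx]: edi=M[204]=-5
after and esi, edi: esi=3&(-5)=3
after add edx, 4: edx=204+4=208
after sub ebx, 1: ebx=4-1=3
cmp ebx, 0  (cmp 3,0)
jg L1: taken
after mov edi, [edx]: edi=M[208]=21
after and esi, edi: esi=3&21=1
after add edx, 4: edx=208+4=212
after sub ebx, 1: ebx=3-1=2
cmp ebx, 0  (cmp 2,0)
jg L1: taken
after mov edi, [edx]: edi=M[212]=21
after and esi, edi: esi=1&21=1
after add edx, 4: edx=212+4=216
after sub ebx, 1: ebx=2-1=1
cmp ebx, 0  (cmp 1,0)
jg L1: taken
after mov edi, [edx]: edi=M[216]=25
after and esi, edi: esi=1&25=1
after add edx, 4: edx=216+4=220
after sub ebx, 1: ebx=1-1=0
cmp ebx, 0  (cmp 0,0)
jg L1: not taken
mov [200], edi → M[200]=25
halt.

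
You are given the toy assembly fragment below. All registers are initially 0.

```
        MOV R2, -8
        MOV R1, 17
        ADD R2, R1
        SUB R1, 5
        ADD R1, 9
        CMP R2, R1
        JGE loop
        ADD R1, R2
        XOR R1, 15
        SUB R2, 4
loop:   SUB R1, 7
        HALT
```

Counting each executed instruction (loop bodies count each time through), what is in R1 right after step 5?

21

after MOV R2, -8: R2=-8
after MOV R1, 17: R1=17
after ADD R2, R1: R2=(-8)+17=9
after SUB R1, 5: R1=17-5=12
after ADD R1, 9: R1=12+9=21
After step 5: R1 = 21.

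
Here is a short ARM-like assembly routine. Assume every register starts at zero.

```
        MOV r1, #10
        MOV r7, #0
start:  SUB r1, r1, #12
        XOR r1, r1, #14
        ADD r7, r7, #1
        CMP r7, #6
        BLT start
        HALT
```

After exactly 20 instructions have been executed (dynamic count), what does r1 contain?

-54

r1=10
r7=0
r1=10-12=-2
r1=(-2)^14=-16
r7=0+1=1
CMP r7, #6  (cmp 1,6)
BLT start: taken
r1=(-16)-12=-28
r1=(-28)^14=-22
r7=1+1=2
CMP r7, #6  (cmp 2,6)
BLT start: taken
r1=(-22)-12=-34
r1=(-34)^14=-48
r7=2+1=3
CMP r7, #6  (cmp 3,6)
BLT start: taken
r1=(-48)-12=-60
r1=(-60)^14=-54
r7=3+1=4
After step 20: r1 = -54.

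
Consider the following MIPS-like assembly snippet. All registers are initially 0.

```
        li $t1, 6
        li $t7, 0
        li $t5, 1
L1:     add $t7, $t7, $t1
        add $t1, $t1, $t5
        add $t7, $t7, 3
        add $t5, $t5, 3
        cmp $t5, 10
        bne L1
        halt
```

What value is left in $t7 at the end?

33

after li $t1, 6: $t1=6
after li $t7, 0: $t7=0
after li $t5, 1: $t5=1
after add $t7, $t7, $t1: $t7=0+6=6
after add $t1, $t1, $t5: $t1=6+1=7
after add $t7, $t7, 3: $t7=6+3=9
after add $t5, $t5, 3: $t5=1+3=4
cmp $t5, 10  (cmp 4,10)
bne L1: taken
after add $t7, $t7, $t1: $t7=9+7=16
after add $t1, $t1, $t5: $t1=7+4=11
after add $t7, $t7, 3: $t7=16+3=19
after add $t5, $t5, 3: $t5=4+3=7
cmp $t5, 10  (cmp 7,10)
bne L1: taken
after add $t7, $t7, $t1: $t7=19+11=30
after add $t1, $t1, $t5: $t1=11+7=18
after add $t7, $t7, 3: $t7=30+3=33
after add $t5, $t5, 3: $t5=7+3=10
cmp $t5, 10  (cmp 10,10)
bne L1: not taken
halt.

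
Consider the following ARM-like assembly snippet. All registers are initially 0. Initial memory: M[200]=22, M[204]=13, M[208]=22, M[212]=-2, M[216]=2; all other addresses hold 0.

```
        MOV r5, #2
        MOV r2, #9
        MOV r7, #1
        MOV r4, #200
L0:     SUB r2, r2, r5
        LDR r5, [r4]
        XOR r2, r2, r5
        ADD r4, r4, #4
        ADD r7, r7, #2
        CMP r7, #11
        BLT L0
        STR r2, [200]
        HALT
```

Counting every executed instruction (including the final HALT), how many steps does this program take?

41

MOV r5, #2 → r5=2
MOV r2, #9 → r2=9
MOV r7, #1 → r7=1
MOV r4, #200 → r4=200
SUB r2, r2, r5 → r2=9-2=7
LDR r5, [r4] → r5=M[200]=22
XOR r2, r2, r5 → r2=7^22=17
ADD r4, r4, #4 → r4=200+4=204
ADD r7, r7, #2 → r7=1+2=3
CMP r7, #11  (cmp 3,11)
BLT L0: taken
SUB r2, r2, r5 → r2=17-22=-5
LDR r5, [r4] → r5=M[204]=13
XOR r2, r2, r5 → r2=(-5)^13=-10
ADD r4, r4, #4 → r4=204+4=208
ADD r7, r7, #2 → r7=3+2=5
CMP r7, #11  (cmp 5,11)
BLT L0: taken
SUB r2, r2, r5 → r2=(-10)-13=-23
LDR r5, [r4] → r5=M[208]=22
XOR r2, r2, r5 → r2=(-23)^22=-1
ADD r4, r4, #4 → r4=208+4=212
ADD r7, r7, #2 → r7=5+2=7
CMP r7, #11  (cmp 7,11)
BLT L0: taken
SUB r2, r2, r5 → r2=(-1)-22=-23
LDR r5, [r4] → r5=M[212]=-2
XOR r2, r2, r5 → r2=(-23)^(-2)=23
ADD r4, r4, #4 → r4=212+4=216
ADD r7, r7, #2 → r7=7+2=9
CMP r7, #11  (cmp 9,11)
BLT L0: taken
SUB r2, r2, r5 → r2=23-(-2)=25
LDR r5, [r4] → r5=M[216]=2
XOR r2, r2, r5 → r2=25^2=27
ADD r4, r4, #4 → r4=216+4=220
ADD r7, r7, #2 → r7=9+2=11
CMP r7, #11  (cmp 11,11)
BLT L0: not taken
STR r2, [200] → M[200]=27
halt.
Total executed instructions: 41.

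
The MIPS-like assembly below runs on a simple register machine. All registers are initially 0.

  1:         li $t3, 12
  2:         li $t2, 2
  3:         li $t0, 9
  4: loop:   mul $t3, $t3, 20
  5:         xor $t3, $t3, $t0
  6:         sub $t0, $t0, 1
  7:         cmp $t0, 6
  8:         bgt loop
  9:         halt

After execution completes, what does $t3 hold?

li $t3, 12 → $t3=12
li $t2, 2 → $t2=2
li $t0, 9 → $t0=9
mul $t3, $t3, 20 → $t3=12*20=240
xor $t3, $t3, $t0 → $t3=240^9=249
sub $t0, $t0, 1 → $t0=9-1=8
cmp $t0, 6  (cmp 8,6)
bgt loop: taken
mul $t3, $t3, 20 → $t3=249*20=4980
xor $t3, $t3, $t0 → $t3=4980^8=4988
sub $t0, $t0, 1 → $t0=8-1=7
cmp $t0, 6  (cmp 7,6)
bgt loop: taken
mul $t3, $t3, 20 → $t3=4988*20=99760
xor $t3, $t3, $t0 → $t3=99760^7=99767
sub $t0, $t0, 1 → $t0=7-1=6
cmp $t0, 6  (cmp 6,6)
bgt loop: not taken
halt.

99767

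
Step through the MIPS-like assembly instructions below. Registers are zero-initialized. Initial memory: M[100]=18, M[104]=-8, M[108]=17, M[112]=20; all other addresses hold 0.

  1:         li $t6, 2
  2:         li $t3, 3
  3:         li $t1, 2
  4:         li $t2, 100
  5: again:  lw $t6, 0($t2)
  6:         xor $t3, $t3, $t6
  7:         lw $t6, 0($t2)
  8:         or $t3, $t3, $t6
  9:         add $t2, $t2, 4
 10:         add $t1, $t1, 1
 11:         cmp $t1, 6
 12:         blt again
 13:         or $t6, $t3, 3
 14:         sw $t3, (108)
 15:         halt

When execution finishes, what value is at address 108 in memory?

li $t6, 2 → $t6=2
li $t3, 3 → $t3=3
li $t1, 2 → $t1=2
li $t2, 100 → $t2=100
lw $t6, 0($t2) → $t6=M[100]=18
xor $t3, $t3, $t6 → $t3=3^18=17
lw $t6, 0($t2) → $t6=M[100]=18
or $t3, $t3, $t6 → $t3=17|18=19
add $t2, $t2, 4 → $t2=100+4=104
add $t1, $t1, 1 → $t1=2+1=3
cmp $t1, 6  (cmp 3,6)
blt again: taken
lw $t6, 0($t2) → $t6=M[104]=-8
xor $t3, $t3, $t6 → $t3=19^(-8)=-21
lw $t6, 0($t2) → $t6=M[104]=-8
or $t3, $t3, $t6 → $t3=(-21)|(-8)=-5
add $t2, $t2, 4 → $t2=104+4=108
add $t1, $t1, 1 → $t1=3+1=4
cmp $t1, 6  (cmp 4,6)
blt again: taken
lw $t6, 0($t2) → $t6=M[108]=17
xor $t3, $t3, $t6 → $t3=(-5)^17=-22
lw $t6, 0($t2) → $t6=M[108]=17
or $t3, $t3, $t6 → $t3=(-22)|17=-5
add $t2, $t2, 4 → $t2=108+4=112
add $t1, $t1, 1 → $t1=4+1=5
cmp $t1, 6  (cmp 5,6)
blt again: taken
lw $t6, 0($t2) → $t6=M[112]=20
xor $t3, $t3, $t6 → $t3=(-5)^20=-17
lw $t6, 0($t2) → $t6=M[112]=20
or $t3, $t3, $t6 → $t3=(-17)|20=-1
add $t2, $t2, 4 → $t2=112+4=116
add $t1, $t1, 1 → $t1=5+1=6
cmp $t1, 6  (cmp 6,6)
blt again: not taken
or $t6, $t3, 3 → $t6=(-1)|3=-1
sw $t3, (108) → M[108]=-1
halt.

-1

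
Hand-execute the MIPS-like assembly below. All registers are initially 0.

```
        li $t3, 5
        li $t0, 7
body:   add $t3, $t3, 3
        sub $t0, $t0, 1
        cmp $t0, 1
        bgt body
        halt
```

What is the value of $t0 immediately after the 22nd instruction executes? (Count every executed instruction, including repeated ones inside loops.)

li $t3, 5 → $t3=5
li $t0, 7 → $t0=7
add $t3, $t3, 3 → $t3=5+3=8
sub $t0, $t0, 1 → $t0=7-1=6
cmp $t0, 1  (cmp 6,1)
bgt body: taken
add $t3, $t3, 3 → $t3=8+3=11
sub $t0, $t0, 1 → $t0=6-1=5
cmp $t0, 1  (cmp 5,1)
bgt body: taken
add $t3, $t3, 3 → $t3=11+3=14
sub $t0, $t0, 1 → $t0=5-1=4
cmp $t0, 1  (cmp 4,1)
bgt body: taken
add $t3, $t3, 3 → $t3=14+3=17
sub $t0, $t0, 1 → $t0=4-1=3
cmp $t0, 1  (cmp 3,1)
bgt body: taken
add $t3, $t3, 3 → $t3=17+3=20
sub $t0, $t0, 1 → $t0=3-1=2
cmp $t0, 1  (cmp 2,1)
bgt body: taken
After step 22: $t0 = 2.

2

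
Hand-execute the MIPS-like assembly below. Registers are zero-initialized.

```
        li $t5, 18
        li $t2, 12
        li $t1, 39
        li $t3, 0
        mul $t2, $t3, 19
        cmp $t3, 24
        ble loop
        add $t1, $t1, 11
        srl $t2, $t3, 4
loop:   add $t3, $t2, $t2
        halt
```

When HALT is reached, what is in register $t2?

$t5=18
$t2=12
$t1=39
$t3=0
$t2=0*19=0
cmp $t3, 24  (cmp 0,24)
ble loop: taken
$t3=0+0=0
halt.

0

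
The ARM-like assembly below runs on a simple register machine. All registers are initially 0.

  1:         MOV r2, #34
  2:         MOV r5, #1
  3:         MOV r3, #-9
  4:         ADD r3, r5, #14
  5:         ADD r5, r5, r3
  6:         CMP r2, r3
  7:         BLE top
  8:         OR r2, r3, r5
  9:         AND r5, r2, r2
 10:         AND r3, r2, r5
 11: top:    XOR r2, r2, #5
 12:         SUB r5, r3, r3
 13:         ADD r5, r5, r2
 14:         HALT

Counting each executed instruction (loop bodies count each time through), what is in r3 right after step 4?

after MOV r2, #34: r2=34
after MOV r5, #1: r5=1
after MOV r3, #-9: r3=-9
after ADD r3, r5, #14: r3=1+14=15
After step 4: r3 = 15.

15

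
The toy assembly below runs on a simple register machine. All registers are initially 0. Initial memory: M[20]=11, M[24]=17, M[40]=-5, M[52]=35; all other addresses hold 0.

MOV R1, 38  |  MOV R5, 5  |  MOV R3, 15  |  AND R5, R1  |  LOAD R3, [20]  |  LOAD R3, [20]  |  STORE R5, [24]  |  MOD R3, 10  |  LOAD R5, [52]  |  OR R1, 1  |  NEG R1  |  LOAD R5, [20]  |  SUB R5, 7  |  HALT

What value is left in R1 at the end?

after MOV R1, 38: R1=38
after MOV R5, 5: R5=5
after MOV R3, 15: R3=15
after AND R5, R1: R5=5&38=4
after LOAD R3, [20]: R3=M[20]=11
after LOAD R3, [20]: R3=M[20]=11
STORE R5, [24] → M[24]=4
after MOD R3, 10: R3=11%10=1
after LOAD R5, [52]: R5=M[52]=35
after OR R1, 1: R1=38|1=39
after NEG R1: R1=-(39)=-39
after LOAD R5, [20]: R5=M[20]=11
after SUB R5, 7: R5=11-7=4
halt.

-39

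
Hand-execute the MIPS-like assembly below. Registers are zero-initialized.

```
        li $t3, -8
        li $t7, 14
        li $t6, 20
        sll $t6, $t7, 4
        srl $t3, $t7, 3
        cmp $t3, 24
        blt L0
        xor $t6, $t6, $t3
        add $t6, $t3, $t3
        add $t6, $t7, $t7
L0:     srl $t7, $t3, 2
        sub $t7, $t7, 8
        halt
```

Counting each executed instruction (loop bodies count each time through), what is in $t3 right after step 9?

after li $t3, -8: $t3=-8
after li $t7, 14: $t7=14
after li $t6, 20: $t6=20
after sll $t6, $t7, 4: $t6=14<<4=224
after srl $t3, $t7, 3: $t3=14>>3=1
cmp $t3, 24  (cmp 1,24)
blt L0: taken
after srl $t7, $t3, 2: $t7=1>>2=0
after sub $t7, $t7, 8: $t7=0-8=-8
After step 9: $t3 = 1.

1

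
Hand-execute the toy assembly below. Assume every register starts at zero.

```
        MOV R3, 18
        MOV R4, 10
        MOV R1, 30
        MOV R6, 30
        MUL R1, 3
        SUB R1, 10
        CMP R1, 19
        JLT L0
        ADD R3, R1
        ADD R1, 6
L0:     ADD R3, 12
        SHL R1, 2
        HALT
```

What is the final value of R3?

110

MOV R3, 18 → R3=18
MOV R4, 10 → R4=10
MOV R1, 30 → R1=30
MOV R6, 30 → R6=30
MUL R1, 3 → R1=30*3=90
SUB R1, 10 → R1=90-10=80
CMP R1, 19  (cmp 80,19)
JLT L0: not taken
ADD R3, R1 → R3=18+80=98
ADD R1, 6 → R1=80+6=86
ADD R3, 12 → R3=98+12=110
SHL R1, 2 → R1=86<<2=344
halt.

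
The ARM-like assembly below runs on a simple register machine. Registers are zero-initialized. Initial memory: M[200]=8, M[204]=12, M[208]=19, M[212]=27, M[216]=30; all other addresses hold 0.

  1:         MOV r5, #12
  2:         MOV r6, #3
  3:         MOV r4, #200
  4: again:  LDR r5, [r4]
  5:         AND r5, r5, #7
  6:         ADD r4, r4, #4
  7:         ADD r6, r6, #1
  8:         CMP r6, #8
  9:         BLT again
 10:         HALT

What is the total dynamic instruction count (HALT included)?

34

after MOV r5, #12: r5=12
after MOV r6, #3: r6=3
after MOV r4, #200: r4=200
after LDR r5, [r4]: r5=M[200]=8
after AND r5, r5, #7: r5=8&7=0
after ADD r4, r4, #4: r4=200+4=204
after ADD r6, r6, #1: r6=3+1=4
CMP r6, #8  (cmp 4,8)
BLT again: taken
after LDR r5, [r4]: r5=M[204]=12
after AND r5, r5, #7: r5=12&7=4
after ADD r4, r4, #4: r4=204+4=208
after ADD r6, r6, #1: r6=4+1=5
CMP r6, #8  (cmp 5,8)
BLT again: taken
after LDR r5, [r4]: r5=M[208]=19
after AND r5, r5, #7: r5=19&7=3
after ADD r4, r4, #4: r4=208+4=212
after ADD r6, r6, #1: r6=5+1=6
CMP r6, #8  (cmp 6,8)
BLT again: taken
after LDR r5, [r4]: r5=M[212]=27
after AND r5, r5, #7: r5=27&7=3
after ADD r4, r4, #4: r4=212+4=216
after ADD r6, r6, #1: r6=6+1=7
CMP r6, #8  (cmp 7,8)
BLT again: taken
after LDR r5, [r4]: r5=M[216]=30
after AND r5, r5, #7: r5=30&7=6
after ADD r4, r4, #4: r4=216+4=220
after ADD r6, r6, #1: r6=7+1=8
CMP r6, #8  (cmp 8,8)
BLT again: not taken
halt.
Total executed instructions: 34.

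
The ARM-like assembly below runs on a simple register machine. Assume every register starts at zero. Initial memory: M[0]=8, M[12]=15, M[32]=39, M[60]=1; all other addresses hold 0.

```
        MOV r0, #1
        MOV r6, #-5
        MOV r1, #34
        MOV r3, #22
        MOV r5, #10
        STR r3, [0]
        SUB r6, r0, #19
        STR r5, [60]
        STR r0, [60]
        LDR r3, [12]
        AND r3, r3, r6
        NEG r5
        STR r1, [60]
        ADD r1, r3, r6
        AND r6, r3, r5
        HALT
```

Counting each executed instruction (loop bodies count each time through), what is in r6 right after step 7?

-18

after MOV r0, #1: r0=1
after MOV r6, #-5: r6=-5
after MOV r1, #34: r1=34
after MOV r3, #22: r3=22
after MOV r5, #10: r5=10
STR r3, [0] → M[0]=22
after SUB r6, r0, #19: r6=1-19=-18
After step 7: r6 = -18.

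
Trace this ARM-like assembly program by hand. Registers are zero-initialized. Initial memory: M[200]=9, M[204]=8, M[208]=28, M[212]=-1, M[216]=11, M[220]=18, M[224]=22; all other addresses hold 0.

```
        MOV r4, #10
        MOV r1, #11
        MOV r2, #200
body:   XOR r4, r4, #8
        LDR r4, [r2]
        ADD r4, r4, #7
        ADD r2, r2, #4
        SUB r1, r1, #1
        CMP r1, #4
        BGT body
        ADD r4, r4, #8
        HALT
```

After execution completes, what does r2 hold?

228

r4=10
r1=11
r2=200
r4=10^8=2
r4=M[200]=9
r4=9+7=16
r2=200+4=204
r1=11-1=10
CMP r1, #4  (cmp 10,4)
BGT body: taken
r4=16^8=24
r4=M[204]=8
r4=8+7=15
r2=204+4=208
r1=10-1=9
CMP r1, #4  (cmp 9,4)
BGT body: taken
r4=15^8=7
r4=M[208]=28
r4=28+7=35
r2=208+4=212
r1=9-1=8
CMP r1, #4  (cmp 8,4)
BGT body: taken
r4=35^8=43
r4=M[212]=-1
r4=(-1)+7=6
r2=212+4=216
r1=8-1=7
CMP r1, #4  (cmp 7,4)
BGT body: taken
r4=6^8=14
r4=M[216]=11
r4=11+7=18
r2=216+4=220
r1=7-1=6
CMP r1, #4  (cmp 6,4)
BGT body: taken
r4=18^8=26
r4=M[220]=18
r4=18+7=25
r2=220+4=224
r1=6-1=5
CMP r1, #4  (cmp 5,4)
BGT body: taken
r4=25^8=17
r4=M[224]=22
r4=22+7=29
r2=224+4=228
r1=5-1=4
CMP r1, #4  (cmp 4,4)
BGT body: not taken
r4=29+8=37
halt.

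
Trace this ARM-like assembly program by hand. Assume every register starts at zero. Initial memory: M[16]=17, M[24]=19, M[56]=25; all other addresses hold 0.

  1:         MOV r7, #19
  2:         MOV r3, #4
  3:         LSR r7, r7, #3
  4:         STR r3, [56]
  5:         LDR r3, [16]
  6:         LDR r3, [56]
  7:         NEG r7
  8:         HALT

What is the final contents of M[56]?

r7=19
r3=4
r7=19>>3=2
STR r3, [56] → M[56]=4
r3=M[16]=17
r3=M[56]=4
r7=-(2)=-2
halt.

4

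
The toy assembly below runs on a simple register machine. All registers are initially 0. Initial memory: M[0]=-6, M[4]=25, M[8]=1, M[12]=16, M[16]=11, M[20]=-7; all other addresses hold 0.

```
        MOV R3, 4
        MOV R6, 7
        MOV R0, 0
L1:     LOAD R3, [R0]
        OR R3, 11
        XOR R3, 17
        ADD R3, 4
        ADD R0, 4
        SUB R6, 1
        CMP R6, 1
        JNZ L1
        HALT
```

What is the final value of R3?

MOV R3, 4 → R3=4
MOV R6, 7 → R6=7
MOV R0, 0 → R0=0
LOAD R3, [R0] → R3=M[0]=-6
OR R3, 11 → R3=(-6)|11=-5
XOR R3, 17 → R3=(-5)^17=-22
ADD R3, 4 → R3=(-22)+4=-18
ADD R0, 4 → R0=0+4=4
SUB R6, 1 → R6=7-1=6
CMP R6, 1  (cmp 6,1)
JNZ L1: taken
LOAD R3, [R0] → R3=M[4]=25
OR R3, 11 → R3=25|11=27
XOR R3, 17 → R3=27^17=10
ADD R3, 4 → R3=10+4=14
ADD R0, 4 → R0=4+4=8
SUB R6, 1 → R6=6-1=5
CMP R6, 1  (cmp 5,1)
JNZ L1: taken
LOAD R3, [R0] → R3=M[8]=1
OR R3, 11 → R3=1|11=11
XOR R3, 17 → R3=11^17=26
ADD R3, 4 → R3=26+4=30
ADD R0, 4 → R0=8+4=12
SUB R6, 1 → R6=5-1=4
CMP R6, 1  (cmp 4,1)
JNZ L1: taken
LOAD R3, [R0] → R3=M[12]=16
OR R3, 11 → R3=16|11=27
XOR R3, 17 → R3=27^17=10
ADD R3, 4 → R3=10+4=14
ADD R0, 4 → R0=12+4=16
SUB R6, 1 → R6=4-1=3
CMP R6, 1  (cmp 3,1)
JNZ L1: taken
LOAD R3, [R0] → R3=M[16]=11
OR R3, 11 → R3=11|11=11
XOR R3, 17 → R3=11^17=26
ADD R3, 4 → R3=26+4=30
ADD R0, 4 → R0=16+4=20
SUB R6, 1 → R6=3-1=2
CMP R6, 1  (cmp 2,1)
JNZ L1: taken
LOAD R3, [R0] → R3=M[20]=-7
OR R3, 11 → R3=(-7)|11=-5
XOR R3, 17 → R3=(-5)^17=-22
ADD R3, 4 → R3=(-22)+4=-18
ADD R0, 4 → R0=20+4=24
SUB R6, 1 → R6=2-1=1
CMP R6, 1  (cmp 1,1)
JNZ L1: not taken
halt.

-18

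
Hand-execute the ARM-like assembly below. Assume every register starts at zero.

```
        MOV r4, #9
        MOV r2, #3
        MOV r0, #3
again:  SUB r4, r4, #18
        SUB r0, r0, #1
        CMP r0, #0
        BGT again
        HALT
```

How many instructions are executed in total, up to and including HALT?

r4=9
r2=3
r0=3
r4=9-18=-9
r0=3-1=2
CMP r0, #0  (cmp 2,0)
BGT again: taken
r4=(-9)-18=-27
r0=2-1=1
CMP r0, #0  (cmp 1,0)
BGT again: taken
r4=(-27)-18=-45
r0=1-1=0
CMP r0, #0  (cmp 0,0)
BGT again: not taken
halt.
Total executed instructions: 16.

16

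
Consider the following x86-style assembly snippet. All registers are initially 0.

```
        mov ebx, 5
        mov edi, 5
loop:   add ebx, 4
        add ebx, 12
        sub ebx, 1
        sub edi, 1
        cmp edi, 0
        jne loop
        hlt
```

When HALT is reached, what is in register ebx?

80

after mov ebx, 5: ebx=5
after mov edi, 5: edi=5
after add ebx, 4: ebx=5+4=9
after add ebx, 12: ebx=9+12=21
after sub ebx, 1: ebx=21-1=20
after sub edi, 1: edi=5-1=4
cmp edi, 0  (cmp 4,0)
jne loop: taken
after add ebx, 4: ebx=20+4=24
after add ebx, 12: ebx=24+12=36
after sub ebx, 1: ebx=36-1=35
after sub edi, 1: edi=4-1=3
cmp edi, 0  (cmp 3,0)
jne loop: taken
after add ebx, 4: ebx=35+4=39
after add ebx, 12: ebx=39+12=51
after sub ebx, 1: ebx=51-1=50
after sub edi, 1: edi=3-1=2
cmp edi, 0  (cmp 2,0)
jne loop: taken
after add ebx, 4: ebx=50+4=54
after add ebx, 12: ebx=54+12=66
after sub ebx, 1: ebx=66-1=65
after sub edi, 1: edi=2-1=1
cmp edi, 0  (cmp 1,0)
jne loop: taken
after add ebx, 4: ebx=65+4=69
after add ebx, 12: ebx=69+12=81
after sub ebx, 1: ebx=81-1=80
after sub edi, 1: edi=1-1=0
cmp edi, 0  (cmp 0,0)
jne loop: not taken
halt.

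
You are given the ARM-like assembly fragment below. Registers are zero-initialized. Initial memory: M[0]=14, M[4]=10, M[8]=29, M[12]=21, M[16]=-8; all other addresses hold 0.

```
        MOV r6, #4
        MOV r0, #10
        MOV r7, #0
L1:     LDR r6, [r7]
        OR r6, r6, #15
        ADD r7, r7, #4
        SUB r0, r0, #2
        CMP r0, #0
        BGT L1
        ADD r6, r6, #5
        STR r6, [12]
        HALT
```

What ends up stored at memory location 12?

4

after MOV r6, #4: r6=4
after MOV r0, #10: r0=10
after MOV r7, #0: r7=0
after LDR r6, [r7]: r6=M[0]=14
after OR r6, r6, #15: r6=14|15=15
after ADD r7, r7, #4: r7=0+4=4
after SUB r0, r0, #2: r0=10-2=8
CMP r0, #0  (cmp 8,0)
BGT L1: taken
after LDR r6, [r7]: r6=M[4]=10
after OR r6, r6, #15: r6=10|15=15
after ADD r7, r7, #4: r7=4+4=8
after SUB r0, r0, #2: r0=8-2=6
CMP r0, #0  (cmp 6,0)
BGT L1: taken
after LDR r6, [r7]: r6=M[8]=29
after OR r6, r6, #15: r6=29|15=31
after ADD r7, r7, #4: r7=8+4=12
after SUB r0, r0, #2: r0=6-2=4
CMP r0, #0  (cmp 4,0)
BGT L1: taken
after LDR r6, [r7]: r6=M[12]=21
after OR r6, r6, #15: r6=21|15=31
after ADD r7, r7, #4: r7=12+4=16
after SUB r0, r0, #2: r0=4-2=2
CMP r0, #0  (cmp 2,0)
BGT L1: taken
after LDR r6, [r7]: r6=M[16]=-8
after OR r6, r6, #15: r6=(-8)|15=-1
after ADD r7, r7, #4: r7=16+4=20
after SUB r0, r0, #2: r0=2-2=0
CMP r0, #0  (cmp 0,0)
BGT L1: not taken
after ADD r6, r6, #5: r6=(-1)+5=4
STR r6, [12] → M[12]=4
halt.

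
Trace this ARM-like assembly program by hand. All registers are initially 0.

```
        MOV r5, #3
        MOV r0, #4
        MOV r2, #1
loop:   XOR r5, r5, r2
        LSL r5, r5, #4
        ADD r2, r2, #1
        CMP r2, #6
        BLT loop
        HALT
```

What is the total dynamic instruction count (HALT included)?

29

MOV r5, #3 → r5=3
MOV r0, #4 → r0=4
MOV r2, #1 → r2=1
XOR r5, r5, r2 → r5=3^1=2
LSL r5, r5, #4 → r5=2<<4=32
ADD r2, r2, #1 → r2=1+1=2
CMP r2, #6  (cmp 2,6)
BLT loop: taken
XOR r5, r5, r2 → r5=32^2=34
LSL r5, r5, #4 → r5=34<<4=544
ADD r2, r2, #1 → r2=2+1=3
CMP r2, #6  (cmp 3,6)
BLT loop: taken
XOR r5, r5, r2 → r5=544^3=547
LSL r5, r5, #4 → r5=547<<4=8752
ADD r2, r2, #1 → r2=3+1=4
CMP r2, #6  (cmp 4,6)
BLT loop: taken
XOR r5, r5, r2 → r5=8752^4=8756
LSL r5, r5, #4 → r5=8756<<4=140096
ADD r2, r2, #1 → r2=4+1=5
CMP r2, #6  (cmp 5,6)
BLT loop: taken
XOR r5, r5, r2 → r5=140096^5=140101
LSL r5, r5, #4 → r5=140101<<4=2241616
ADD r2, r2, #1 → r2=5+1=6
CMP r2, #6  (cmp 6,6)
BLT loop: not taken
halt.
Total executed instructions: 29.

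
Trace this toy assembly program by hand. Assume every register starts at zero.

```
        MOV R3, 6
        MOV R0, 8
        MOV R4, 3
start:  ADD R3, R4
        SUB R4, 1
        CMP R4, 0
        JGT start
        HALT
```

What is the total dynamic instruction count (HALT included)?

R3=6
R0=8
R4=3
R3=6+3=9
R4=3-1=2
CMP R4, 0  (cmp 2,0)
JGT start: taken
R3=9+2=11
R4=2-1=1
CMP R4, 0  (cmp 1,0)
JGT start: taken
R3=11+1=12
R4=1-1=0
CMP R4, 0  (cmp 0,0)
JGT start: not taken
halt.
Total executed instructions: 16.

16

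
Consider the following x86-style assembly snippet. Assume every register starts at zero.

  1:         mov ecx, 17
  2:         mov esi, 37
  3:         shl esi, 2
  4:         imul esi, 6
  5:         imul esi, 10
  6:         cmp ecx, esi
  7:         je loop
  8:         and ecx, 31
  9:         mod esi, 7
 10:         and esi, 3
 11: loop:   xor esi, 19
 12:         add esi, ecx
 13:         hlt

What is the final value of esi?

36

ecx=17
esi=37
esi=37<<2=148
esi=148*6=888
esi=888*10=8880
cmp ecx, esi  (cmp 17,8880)
je loop: not taken
ecx=17&31=17
esi=8880%7=4
esi=4&3=0
esi=0^19=19
esi=19+17=36
halt.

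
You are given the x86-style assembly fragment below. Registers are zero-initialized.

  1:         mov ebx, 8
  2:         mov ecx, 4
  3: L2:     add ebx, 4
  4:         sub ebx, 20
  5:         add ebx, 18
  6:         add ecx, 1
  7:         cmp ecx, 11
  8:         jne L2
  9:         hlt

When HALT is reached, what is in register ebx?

22

mov ebx, 8 → ebx=8
mov ecx, 4 → ecx=4
add ebx, 4 → ebx=8+4=12
sub ebx, 20 → ebx=12-20=-8
add ebx, 18 → ebx=(-8)+18=10
add ecx, 1 → ecx=4+1=5
cmp ecx, 11  (cmp 5,11)
jne L2: taken
add ebx, 4 → ebx=10+4=14
sub ebx, 20 → ebx=14-20=-6
add ebx, 18 → ebx=(-6)+18=12
add ecx, 1 → ecx=5+1=6
cmp ecx, 11  (cmp 6,11)
jne L2: taken
add ebx, 4 → ebx=12+4=16
sub ebx, 20 → ebx=16-20=-4
add ebx, 18 → ebx=(-4)+18=14
add ecx, 1 → ecx=6+1=7
cmp ecx, 11  (cmp 7,11)
jne L2: taken
add ebx, 4 → ebx=14+4=18
sub ebx, 20 → ebx=18-20=-2
add ebx, 18 → ebx=(-2)+18=16
add ecx, 1 → ecx=7+1=8
cmp ecx, 11  (cmp 8,11)
jne L2: taken
add ebx, 4 → ebx=16+4=20
sub ebx, 20 → ebx=20-20=0
add ebx, 18 → ebx=0+18=18
add ecx, 1 → ecx=8+1=9
cmp ecx, 11  (cmp 9,11)
jne L2: taken
add ebx, 4 → ebx=18+4=22
sub ebx, 20 → ebx=22-20=2
add ebx, 18 → ebx=2+18=20
add ecx, 1 → ecx=9+1=10
cmp ecx, 11  (cmp 10,11)
jne L2: taken
add ebx, 4 → ebx=20+4=24
sub ebx, 20 → ebx=24-20=4
add ebx, 18 → ebx=4+18=22
add ecx, 1 → ecx=10+1=11
cmp ecx, 11  (cmp 11,11)
jne L2: not taken
halt.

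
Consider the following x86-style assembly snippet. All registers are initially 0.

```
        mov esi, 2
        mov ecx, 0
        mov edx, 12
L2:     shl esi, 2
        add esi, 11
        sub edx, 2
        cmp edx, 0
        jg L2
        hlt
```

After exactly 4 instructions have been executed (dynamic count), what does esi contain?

mov esi, 2 → esi=2
mov ecx, 0 → ecx=0
mov edx, 12 → edx=12
shl esi, 2 → esi=2<<2=8
After step 4: esi = 8.

8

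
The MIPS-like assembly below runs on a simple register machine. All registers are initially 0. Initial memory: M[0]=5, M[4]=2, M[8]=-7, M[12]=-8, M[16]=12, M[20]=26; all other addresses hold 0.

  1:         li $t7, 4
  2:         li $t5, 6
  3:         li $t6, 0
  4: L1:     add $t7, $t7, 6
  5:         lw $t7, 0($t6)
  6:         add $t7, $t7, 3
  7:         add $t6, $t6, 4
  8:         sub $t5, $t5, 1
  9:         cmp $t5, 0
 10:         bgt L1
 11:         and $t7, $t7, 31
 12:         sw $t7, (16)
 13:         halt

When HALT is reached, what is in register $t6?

after li $t7, 4: $t7=4
after li $t5, 6: $t5=6
after li $t6, 0: $t6=0
after add $t7, $t7, 6: $t7=4+6=10
after lw $t7, 0($t6): $t7=M[0]=5
after add $t7, $t7, 3: $t7=5+3=8
after add $t6, $t6, 4: $t6=0+4=4
after sub $t5, $t5, 1: $t5=6-1=5
cmp $t5, 0  (cmp 5,0)
bgt L1: taken
after add $t7, $t7, 6: $t7=8+6=14
after lw $t7, 0($t6): $t7=M[4]=2
after add $t7, $t7, 3: $t7=2+3=5
after add $t6, $t6, 4: $t6=4+4=8
after sub $t5, $t5, 1: $t5=5-1=4
cmp $t5, 0  (cmp 4,0)
bgt L1: taken
after add $t7, $t7, 6: $t7=5+6=11
after lw $t7, 0($t6): $t7=M[8]=-7
after add $t7, $t7, 3: $t7=(-7)+3=-4
after add $t6, $t6, 4: $t6=8+4=12
after sub $t5, $t5, 1: $t5=4-1=3
cmp $t5, 0  (cmp 3,0)
bgt L1: taken
after add $t7, $t7, 6: $t7=(-4)+6=2
after lw $t7, 0($t6): $t7=M[12]=-8
after add $t7, $t7, 3: $t7=(-8)+3=-5
after add $t6, $t6, 4: $t6=12+4=16
after sub $t5, $t5, 1: $t5=3-1=2
cmp $t5, 0  (cmp 2,0)
bgt L1: taken
after add $t7, $t7, 6: $t7=(-5)+6=1
after lw $t7, 0($t6): $t7=M[16]=12
after add $t7, $t7, 3: $t7=12+3=15
after add $t6, $t6, 4: $t6=16+4=20
after sub $t5, $t5, 1: $t5=2-1=1
cmp $t5, 0  (cmp 1,0)
bgt L1: taken
after add $t7, $t7, 6: $t7=15+6=21
after lw $t7, 0($t6): $t7=M[20]=26
after add $t7, $t7, 3: $t7=26+3=29
after add $t6, $t6, 4: $t6=20+4=24
after sub $t5, $t5, 1: $t5=1-1=0
cmp $t5, 0  (cmp 0,0)
bgt L1: not taken
after and $t7, $t7, 31: $t7=29&31=29
sw $t7, (16) → M[16]=29
halt.

24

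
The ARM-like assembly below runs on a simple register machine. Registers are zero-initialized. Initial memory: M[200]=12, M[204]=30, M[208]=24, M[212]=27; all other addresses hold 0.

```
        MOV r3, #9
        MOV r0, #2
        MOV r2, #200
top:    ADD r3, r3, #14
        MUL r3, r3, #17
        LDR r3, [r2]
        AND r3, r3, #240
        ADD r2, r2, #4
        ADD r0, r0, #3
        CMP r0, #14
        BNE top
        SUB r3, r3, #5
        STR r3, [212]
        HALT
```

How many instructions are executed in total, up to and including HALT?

38

r3=9
r0=2
r2=200
r3=9+14=23
r3=23*17=391
r3=M[200]=12
r3=12&240=0
r2=200+4=204
r0=2+3=5
CMP r0, #14  (cmp 5,14)
BNE top: taken
r3=0+14=14
r3=14*17=238
r3=M[204]=30
r3=30&240=16
r2=204+4=208
r0=5+3=8
CMP r0, #14  (cmp 8,14)
BNE top: taken
r3=16+14=30
r3=30*17=510
r3=M[208]=24
r3=24&240=16
r2=208+4=212
r0=8+3=11
CMP r0, #14  (cmp 11,14)
BNE top: taken
r3=16+14=30
r3=30*17=510
r3=M[212]=27
r3=27&240=16
r2=212+4=216
r0=11+3=14
CMP r0, #14  (cmp 14,14)
BNE top: not taken
r3=16-5=11
STR r3, [212] → M[212]=11
halt.
Total executed instructions: 38.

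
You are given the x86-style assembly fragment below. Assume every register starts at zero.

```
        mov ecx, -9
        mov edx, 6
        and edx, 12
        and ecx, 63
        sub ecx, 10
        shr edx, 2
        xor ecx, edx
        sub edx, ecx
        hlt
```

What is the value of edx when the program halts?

-43

mov ecx, -9 → ecx=-9
mov edx, 6 → edx=6
and edx, 12 → edx=6&12=4
and ecx, 63 → ecx=(-9)&63=55
sub ecx, 10 → ecx=55-10=45
shr edx, 2 → edx=4>>2=1
xor ecx, edx → ecx=45^1=44
sub edx, ecx → edx=1-44=-43
halt.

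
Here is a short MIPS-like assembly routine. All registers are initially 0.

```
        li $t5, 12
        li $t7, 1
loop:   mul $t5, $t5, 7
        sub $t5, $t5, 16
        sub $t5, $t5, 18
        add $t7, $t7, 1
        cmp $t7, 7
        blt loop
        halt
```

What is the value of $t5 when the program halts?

$t5=12
$t7=1
$t5=12*7=84
$t5=84-16=68
$t5=68-18=50
$t7=1+1=2
cmp $t7, 7  (cmp 2,7)
blt loop: taken
$t5=50*7=350
$t5=350-16=334
$t5=334-18=316
$t7=2+1=3
cmp $t7, 7  (cmp 3,7)
blt loop: taken
$t5=316*7=2212
$t5=2212-16=2196
$t5=2196-18=2178
$t7=3+1=4
cmp $t7, 7  (cmp 4,7)
blt loop: taken
$t5=2178*7=15246
$t5=15246-16=15230
$t5=15230-18=15212
$t7=4+1=5
cmp $t7, 7  (cmp 5,7)
blt loop: taken
$t5=15212*7=106484
$t5=106484-16=106468
$t5=106468-18=106450
$t7=5+1=6
cmp $t7, 7  (cmp 6,7)
blt loop: taken
$t5=106450*7=745150
$t5=745150-16=745134
$t5=745134-18=745116
$t7=6+1=7
cmp $t7, 7  (cmp 7,7)
blt loop: not taken
halt.

745116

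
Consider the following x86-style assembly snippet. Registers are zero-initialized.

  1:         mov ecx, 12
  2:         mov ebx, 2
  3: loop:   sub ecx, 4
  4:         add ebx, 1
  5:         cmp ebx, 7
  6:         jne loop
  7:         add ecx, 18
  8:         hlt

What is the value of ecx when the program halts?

10

after mov ecx, 12: ecx=12
after mov ebx, 2: ebx=2
after sub ecx, 4: ecx=12-4=8
after add ebx, 1: ebx=2+1=3
cmp ebx, 7  (cmp 3,7)
jne loop: taken
after sub ecx, 4: ecx=8-4=4
after add ebx, 1: ebx=3+1=4
cmp ebx, 7  (cmp 4,7)
jne loop: taken
after sub ecx, 4: ecx=4-4=0
after add ebx, 1: ebx=4+1=5
cmp ebx, 7  (cmp 5,7)
jne loop: taken
after sub ecx, 4: ecx=0-4=-4
after add ebx, 1: ebx=5+1=6
cmp ebx, 7  (cmp 6,7)
jne loop: taken
after sub ecx, 4: ecx=(-4)-4=-8
after add ebx, 1: ebx=6+1=7
cmp ebx, 7  (cmp 7,7)
jne loop: not taken
after add ecx, 18: ecx=(-8)+18=10
halt.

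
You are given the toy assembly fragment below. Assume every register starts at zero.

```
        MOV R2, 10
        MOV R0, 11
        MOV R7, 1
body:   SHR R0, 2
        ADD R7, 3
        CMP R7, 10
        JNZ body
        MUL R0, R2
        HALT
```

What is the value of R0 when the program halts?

after MOV R2, 10: R2=10
after MOV R0, 11: R0=11
after MOV R7, 1: R7=1
after SHR R0, 2: R0=11>>2=2
after ADD R7, 3: R7=1+3=4
CMP R7, 10  (cmp 4,10)
JNZ body: taken
after SHR R0, 2: R0=2>>2=0
after ADD R7, 3: R7=4+3=7
CMP R7, 10  (cmp 7,10)
JNZ body: taken
after SHR R0, 2: R0=0>>2=0
after ADD R7, 3: R7=7+3=10
CMP R7, 10  (cmp 10,10)
JNZ body: not taken
after MUL R0, R2: R0=0*10=0
halt.

0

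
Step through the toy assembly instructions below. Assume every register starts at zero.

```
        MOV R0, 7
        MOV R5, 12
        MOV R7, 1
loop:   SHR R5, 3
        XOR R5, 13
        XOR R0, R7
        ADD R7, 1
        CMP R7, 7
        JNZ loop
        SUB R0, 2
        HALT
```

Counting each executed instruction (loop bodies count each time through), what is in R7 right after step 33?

6

after MOV R0, 7: R0=7
after MOV R5, 12: R5=12
after MOV R7, 1: R7=1
after SHR R5, 3: R5=12>>3=1
after XOR R5, 13: R5=1^13=12
after XOR R0, R7: R0=7^1=6
after ADD R7, 1: R7=1+1=2
CMP R7, 7  (cmp 2,7)
JNZ loop: taken
after SHR R5, 3: R5=12>>3=1
after XOR R5, 13: R5=1^13=12
after XOR R0, R7: R0=6^2=4
after ADD R7, 1: R7=2+1=3
CMP R7, 7  (cmp 3,7)
JNZ loop: taken
after SHR R5, 3: R5=12>>3=1
after XOR R5, 13: R5=1^13=12
after XOR R0, R7: R0=4^3=7
after ADD R7, 1: R7=3+1=4
CMP R7, 7  (cmp 4,7)
JNZ loop: taken
after SHR R5, 3: R5=12>>3=1
after XOR R5, 13: R5=1^13=12
after XOR R0, R7: R0=7^4=3
after ADD R7, 1: R7=4+1=5
CMP R7, 7  (cmp 5,7)
JNZ loop: taken
after SHR R5, 3: R5=12>>3=1
after XOR R5, 13: R5=1^13=12
after XOR R0, R7: R0=3^5=6
after ADD R7, 1: R7=5+1=6
CMP R7, 7  (cmp 6,7)
JNZ loop: taken
After step 33: R7 = 6.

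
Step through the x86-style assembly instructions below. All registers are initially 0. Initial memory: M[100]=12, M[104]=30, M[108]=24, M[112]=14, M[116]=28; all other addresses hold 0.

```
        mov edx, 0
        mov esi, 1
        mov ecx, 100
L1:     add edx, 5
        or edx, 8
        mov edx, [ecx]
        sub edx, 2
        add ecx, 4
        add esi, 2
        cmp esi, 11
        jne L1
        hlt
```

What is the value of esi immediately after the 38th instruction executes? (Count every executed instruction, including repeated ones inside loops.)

9

edx=0
esi=1
ecx=100
edx=0+5=5
edx=5|8=13
edx=M[100]=12
edx=12-2=10
ecx=100+4=104
esi=1+2=3
cmp esi, 11  (cmp 3,11)
jne L1: taken
edx=10+5=15
edx=15|8=15
edx=M[104]=30
edx=30-2=28
ecx=104+4=108
esi=3+2=5
cmp esi, 11  (cmp 5,11)
jne L1: taken
edx=28+5=33
edx=33|8=41
edx=M[108]=24
edx=24-2=22
ecx=108+4=112
esi=5+2=7
cmp esi, 11  (cmp 7,11)
jne L1: taken
edx=22+5=27
edx=27|8=27
edx=M[112]=14
edx=14-2=12
ecx=112+4=116
esi=7+2=9
cmp esi, 11  (cmp 9,11)
jne L1: taken
edx=12+5=17
edx=17|8=25
edx=M[116]=28
After step 38: esi = 9.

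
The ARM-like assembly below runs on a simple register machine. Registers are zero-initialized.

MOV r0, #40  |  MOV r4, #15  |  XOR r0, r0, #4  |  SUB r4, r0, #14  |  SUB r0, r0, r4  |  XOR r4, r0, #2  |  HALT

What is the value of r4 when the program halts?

MOV r0, #40 → r0=40
MOV r4, #15 → r4=15
XOR r0, r0, #4 → r0=40^4=44
SUB r4, r0, #14 → r4=44-14=30
SUB r0, r0, r4 → r0=44-30=14
XOR r4, r0, #2 → r4=14^2=12
halt.

12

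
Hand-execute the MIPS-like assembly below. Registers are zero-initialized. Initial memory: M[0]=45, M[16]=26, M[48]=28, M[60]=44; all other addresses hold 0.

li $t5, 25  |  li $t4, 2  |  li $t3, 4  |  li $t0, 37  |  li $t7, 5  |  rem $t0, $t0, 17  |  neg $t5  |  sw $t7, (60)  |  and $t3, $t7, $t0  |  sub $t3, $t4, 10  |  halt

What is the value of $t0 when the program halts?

3

after li $t5, 25: $t5=25
after li $t4, 2: $t4=2
after li $t3, 4: $t3=4
after li $t0, 37: $t0=37
after li $t7, 5: $t7=5
after rem $t0, $t0, 17: $t0=37%17=3
after neg $t5: $t5=-(25)=-25
sw $t7, (60) → M[60]=5
after and $t3, $t7, $t0: $t3=5&3=1
after sub $t3, $t4, 10: $t3=2-10=-8
halt.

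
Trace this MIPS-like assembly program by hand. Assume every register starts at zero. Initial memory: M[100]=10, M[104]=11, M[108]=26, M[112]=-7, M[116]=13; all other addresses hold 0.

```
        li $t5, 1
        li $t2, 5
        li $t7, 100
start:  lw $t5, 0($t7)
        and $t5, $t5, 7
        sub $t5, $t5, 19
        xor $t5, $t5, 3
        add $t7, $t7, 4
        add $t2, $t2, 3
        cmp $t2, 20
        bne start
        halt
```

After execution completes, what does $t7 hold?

120

$t5=1
$t2=5
$t7=100
$t5=M[100]=10
$t5=10&7=2
$t5=2-19=-17
$t5=(-17)^3=-20
$t7=100+4=104
$t2=5+3=8
cmp $t2, 20  (cmp 8,20)
bne start: taken
$t5=M[104]=11
$t5=11&7=3
$t5=3-19=-16
$t5=(-16)^3=-13
$t7=104+4=108
$t2=8+3=11
cmp $t2, 20  (cmp 11,20)
bne start: taken
$t5=M[108]=26
$t5=26&7=2
$t5=2-19=-17
$t5=(-17)^3=-20
$t7=108+4=112
$t2=11+3=14
cmp $t2, 20  (cmp 14,20)
bne start: taken
$t5=M[112]=-7
$t5=(-7)&7=1
$t5=1-19=-18
$t5=(-18)^3=-19
$t7=112+4=116
$t2=14+3=17
cmp $t2, 20  (cmp 17,20)
bne start: taken
$t5=M[116]=13
$t5=13&7=5
$t5=5-19=-14
$t5=(-14)^3=-15
$t7=116+4=120
$t2=17+3=20
cmp $t2, 20  (cmp 20,20)
bne start: not taken
halt.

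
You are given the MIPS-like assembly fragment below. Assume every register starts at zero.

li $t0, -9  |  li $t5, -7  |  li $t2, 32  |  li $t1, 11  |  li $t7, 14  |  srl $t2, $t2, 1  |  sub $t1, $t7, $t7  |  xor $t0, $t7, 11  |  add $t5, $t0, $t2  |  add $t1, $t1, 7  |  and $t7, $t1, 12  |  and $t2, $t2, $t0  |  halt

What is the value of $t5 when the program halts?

$t0=-9
$t5=-7
$t2=32
$t1=11
$t7=14
$t2=32>>1=16
$t1=14-14=0
$t0=14^11=5
$t5=5+16=21
$t1=0+7=7
$t7=7&12=4
$t2=16&5=0
halt.

21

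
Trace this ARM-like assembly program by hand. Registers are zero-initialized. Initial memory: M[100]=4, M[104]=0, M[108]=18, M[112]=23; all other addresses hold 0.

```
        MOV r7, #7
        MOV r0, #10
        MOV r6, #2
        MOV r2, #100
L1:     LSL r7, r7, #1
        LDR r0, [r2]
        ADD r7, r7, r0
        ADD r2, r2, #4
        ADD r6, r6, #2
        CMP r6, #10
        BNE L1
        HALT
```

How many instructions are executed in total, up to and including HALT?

33

r7=7
r0=10
r6=2
r2=100
r7=7<<1=14
r0=M[100]=4
r7=14+4=18
r2=100+4=104
r6=2+2=4
CMP r6, #10  (cmp 4,10)
BNE L1: taken
r7=18<<1=36
r0=M[104]=0
r7=36+0=36
r2=104+4=108
r6=4+2=6
CMP r6, #10  (cmp 6,10)
BNE L1: taken
r7=36<<1=72
r0=M[108]=18
r7=72+18=90
r2=108+4=112
r6=6+2=8
CMP r6, #10  (cmp 8,10)
BNE L1: taken
r7=90<<1=180
r0=M[112]=23
r7=180+23=203
r2=112+4=116
r6=8+2=10
CMP r6, #10  (cmp 10,10)
BNE L1: not taken
halt.
Total executed instructions: 33.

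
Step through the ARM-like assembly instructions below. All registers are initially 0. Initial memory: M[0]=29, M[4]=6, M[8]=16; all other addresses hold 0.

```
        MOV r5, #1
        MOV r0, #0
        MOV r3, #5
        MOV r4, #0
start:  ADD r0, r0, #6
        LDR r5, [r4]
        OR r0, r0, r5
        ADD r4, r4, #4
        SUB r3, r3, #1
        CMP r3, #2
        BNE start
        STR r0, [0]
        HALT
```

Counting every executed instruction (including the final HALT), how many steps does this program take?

27

after MOV r5, #1: r5=1
after MOV r0, #0: r0=0
after MOV r3, #5: r3=5
after MOV r4, #0: r4=0
after ADD r0, r0, #6: r0=0+6=6
after LDR r5, [r4]: r5=M[0]=29
after OR r0, r0, r5: r0=6|29=31
after ADD r4, r4, #4: r4=0+4=4
after SUB r3, r3, #1: r3=5-1=4
CMP r3, #2  (cmp 4,2)
BNE start: taken
after ADD r0, r0, #6: r0=31+6=37
after LDR r5, [r4]: r5=M[4]=6
after OR r0, r0, r5: r0=37|6=39
after ADD r4, r4, #4: r4=4+4=8
after SUB r3, r3, #1: r3=4-1=3
CMP r3, #2  (cmp 3,2)
BNE start: taken
after ADD r0, r0, #6: r0=39+6=45
after LDR r5, [r4]: r5=M[8]=16
after OR r0, r0, r5: r0=45|16=61
after ADD r4, r4, #4: r4=8+4=12
after SUB r3, r3, #1: r3=3-1=2
CMP r3, #2  (cmp 2,2)
BNE start: not taken
STR r0, [0] → M[0]=61
halt.
Total executed instructions: 27.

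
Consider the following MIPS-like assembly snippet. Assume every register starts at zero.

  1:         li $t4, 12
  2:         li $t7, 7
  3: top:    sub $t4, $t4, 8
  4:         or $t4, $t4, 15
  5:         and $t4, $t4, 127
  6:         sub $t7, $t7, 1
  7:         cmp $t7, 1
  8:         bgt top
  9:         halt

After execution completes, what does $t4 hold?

$t4=12
$t7=7
$t4=12-8=4
$t4=4|15=15
$t4=15&127=15
$t7=7-1=6
cmp $t7, 1  (cmp 6,1)
bgt top: taken
$t4=15-8=7
$t4=7|15=15
$t4=15&127=15
$t7=6-1=5
cmp $t7, 1  (cmp 5,1)
bgt top: taken
$t4=15-8=7
$t4=7|15=15
$t4=15&127=15
$t7=5-1=4
cmp $t7, 1  (cmp 4,1)
bgt top: taken
$t4=15-8=7
$t4=7|15=15
$t4=15&127=15
$t7=4-1=3
cmp $t7, 1  (cmp 3,1)
bgt top: taken
$t4=15-8=7
$t4=7|15=15
$t4=15&127=15
$t7=3-1=2
cmp $t7, 1  (cmp 2,1)
bgt top: taken
$t4=15-8=7
$t4=7|15=15
$t4=15&127=15
$t7=2-1=1
cmp $t7, 1  (cmp 1,1)
bgt top: not taken
halt.

15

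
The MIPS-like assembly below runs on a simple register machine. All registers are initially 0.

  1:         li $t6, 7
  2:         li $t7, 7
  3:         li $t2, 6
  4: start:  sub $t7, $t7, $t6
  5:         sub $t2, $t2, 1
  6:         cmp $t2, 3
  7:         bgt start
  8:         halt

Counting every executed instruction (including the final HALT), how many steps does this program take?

after li $t6, 7: $t6=7
after li $t7, 7: $t7=7
after li $t2, 6: $t2=6
after sub $t7, $t7, $t6: $t7=7-7=0
after sub $t2, $t2, 1: $t2=6-1=5
cmp $t2, 3  (cmp 5,3)
bgt start: taken
after sub $t7, $t7, $t6: $t7=0-7=-7
after sub $t2, $t2, 1: $t2=5-1=4
cmp $t2, 3  (cmp 4,3)
bgt start: taken
after sub $t7, $t7, $t6: $t7=(-7)-7=-14
after sub $t2, $t2, 1: $t2=4-1=3
cmp $t2, 3  (cmp 3,3)
bgt start: not taken
halt.
Total executed instructions: 16.

16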